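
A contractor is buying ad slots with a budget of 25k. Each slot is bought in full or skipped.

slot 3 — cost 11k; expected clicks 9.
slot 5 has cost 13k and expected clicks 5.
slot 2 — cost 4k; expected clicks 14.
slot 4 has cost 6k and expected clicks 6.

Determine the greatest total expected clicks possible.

29

Treat it as a binary knapsack problem.
Allowing fractional choices, the relaxed optimum would be about 30.5, but ad slots are indivisible.
slot 3 + slot 2 + slot 4: cost 11 + 4 + 6 = 21 ≤ 25, expected clicks 9 + 14 + 6 = 29.
slot 5 + slot 2 + slot 4: cost 13 + 4 + 6 = 23 ≤ 25, expected clicks 5 + 14 + 6 = 25.
slot 3 + slot 2: cost 11 + 4 = 15 ≤ 25, expected clicks 9 + 14 = 23.
Best is slot 3, slot 2, and slot 4 with total expected clicks 29.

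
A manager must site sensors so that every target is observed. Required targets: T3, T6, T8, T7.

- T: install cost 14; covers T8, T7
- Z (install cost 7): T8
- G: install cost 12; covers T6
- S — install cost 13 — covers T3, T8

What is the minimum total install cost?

39

This is a weighted set-cover instance.
Choose T, G, and S: together they cover T3, T6, T8, T7 — every target.
Total install cost: 14 + 12 + 13 = 39.
No cover costs less than 39.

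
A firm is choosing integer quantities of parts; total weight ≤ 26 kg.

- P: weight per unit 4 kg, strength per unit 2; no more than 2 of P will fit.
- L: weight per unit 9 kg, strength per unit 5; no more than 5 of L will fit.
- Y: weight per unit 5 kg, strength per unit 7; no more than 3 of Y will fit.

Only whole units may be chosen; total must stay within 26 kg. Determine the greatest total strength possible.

26

1×L and 3×Y: weight 24 ≤ 26, strength 1·5 + 3·7 = 26.
2×P and 3×Y: weight 23 ≤ 26, strength 2·2 + 3·7 = 25.
Best is 26.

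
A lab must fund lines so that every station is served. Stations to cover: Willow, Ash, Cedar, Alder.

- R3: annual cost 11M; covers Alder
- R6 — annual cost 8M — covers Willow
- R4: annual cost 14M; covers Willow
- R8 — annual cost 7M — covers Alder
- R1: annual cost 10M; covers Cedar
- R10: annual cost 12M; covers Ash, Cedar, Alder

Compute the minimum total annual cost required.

20

Choose R6 and R10: together they cover Willow, Ash, Cedar, Alder — every station.
Total annual cost: 8 + 12 = 20.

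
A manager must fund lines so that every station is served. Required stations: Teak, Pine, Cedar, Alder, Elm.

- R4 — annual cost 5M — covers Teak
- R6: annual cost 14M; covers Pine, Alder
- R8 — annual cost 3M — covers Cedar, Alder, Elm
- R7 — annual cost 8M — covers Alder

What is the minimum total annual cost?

22

Choose R4, R6, and R8: together they cover Teak, Pine, Cedar, Alder, Elm — every station.
Total annual cost: 5 + 14 + 3 = 22.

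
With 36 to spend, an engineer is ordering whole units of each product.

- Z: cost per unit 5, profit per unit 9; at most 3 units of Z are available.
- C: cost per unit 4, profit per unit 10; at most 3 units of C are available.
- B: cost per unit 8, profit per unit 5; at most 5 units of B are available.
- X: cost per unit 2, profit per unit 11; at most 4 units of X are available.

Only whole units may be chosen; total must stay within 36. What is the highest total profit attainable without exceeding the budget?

X has the best ratio (11/2); taking only X gives at most 4×11 = 44 (stopped by the supply cap of 4).
Mixing does better — 3×Z, 3×C, and 4×X: cost 35 ≤ 36, profit 3·9 + 3·10 + 4·11 = 101.

101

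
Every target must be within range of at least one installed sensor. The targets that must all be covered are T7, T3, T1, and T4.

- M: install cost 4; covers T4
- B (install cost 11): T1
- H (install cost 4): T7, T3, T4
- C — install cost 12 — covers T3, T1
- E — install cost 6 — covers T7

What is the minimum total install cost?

Choose B and H: together they cover T7, T3, T1, T4 — every target.
Total install cost: 11 + 4 = 15.
No cover costs less than 15.

15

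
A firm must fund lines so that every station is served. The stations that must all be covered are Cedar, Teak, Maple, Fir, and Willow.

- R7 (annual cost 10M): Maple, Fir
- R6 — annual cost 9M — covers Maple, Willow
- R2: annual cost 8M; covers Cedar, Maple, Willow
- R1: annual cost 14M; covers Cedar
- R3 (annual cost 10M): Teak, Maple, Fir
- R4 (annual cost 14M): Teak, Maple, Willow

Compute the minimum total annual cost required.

This is an integer covering problem.
Choose R2 and R3: together they cover Cedar, Teak, Maple, Fir, Willow — every station.
Total annual cost: 8 + 10 = 18.
No cover costs less than 18.

18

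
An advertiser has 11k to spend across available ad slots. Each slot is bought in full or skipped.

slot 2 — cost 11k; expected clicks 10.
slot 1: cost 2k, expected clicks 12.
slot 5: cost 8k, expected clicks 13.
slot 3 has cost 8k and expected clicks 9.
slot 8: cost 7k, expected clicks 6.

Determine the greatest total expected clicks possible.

Take slot 1 and slot 5: cost 2 + 8 = 10 ≤ 11, expected clicks 12 + 13 = 25.
No other feasible combination does better.

25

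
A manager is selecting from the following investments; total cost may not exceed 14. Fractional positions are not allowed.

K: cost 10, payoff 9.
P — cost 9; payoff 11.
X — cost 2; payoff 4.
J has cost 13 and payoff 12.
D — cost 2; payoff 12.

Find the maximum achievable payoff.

27

This is a 0-1 knapsack instance.
Take P, X, and D: cost 9 + 2 + 2 = 13 ≤ 14, payoff 11 + 4 + 12 = 27.
No other feasible combination does better.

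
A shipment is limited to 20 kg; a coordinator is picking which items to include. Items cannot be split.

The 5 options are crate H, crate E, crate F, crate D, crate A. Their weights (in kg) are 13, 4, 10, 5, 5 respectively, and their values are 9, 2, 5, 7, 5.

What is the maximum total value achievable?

17

crate F + crate D + crate A: weight 10 + 5 + 5 = 20 ≤ 20, value 5 + 7 + 5 = 17.
crate H + crate D: weight 13 + 5 = 18 ≤ 20, value 9 + 7 = 16.
Best is crate F, crate D, and crate A with total value 17.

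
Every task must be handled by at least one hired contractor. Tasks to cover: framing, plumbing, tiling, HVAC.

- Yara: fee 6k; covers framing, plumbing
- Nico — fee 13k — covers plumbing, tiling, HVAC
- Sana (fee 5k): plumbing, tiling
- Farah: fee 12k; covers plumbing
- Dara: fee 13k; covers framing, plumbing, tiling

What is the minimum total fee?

The greedy cost-per-new-task heuristic would pick Sana, Yara, and Nico for 24, but a cheaper cover exists.
Choose Yara and Nico: together they cover framing, plumbing, tiling, HVAC — every task.
Total fee: 6 + 13 = 19.
No cover costs less than 19.

19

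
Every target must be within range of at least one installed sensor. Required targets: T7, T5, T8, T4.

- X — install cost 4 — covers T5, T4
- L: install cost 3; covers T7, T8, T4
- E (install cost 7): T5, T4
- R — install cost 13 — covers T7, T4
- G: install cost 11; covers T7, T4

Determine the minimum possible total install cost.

Choose X and L: together they cover T7, T5, T8, T4 — every target.
Total install cost: 4 + 3 = 7.
No cover costs less than 7.

7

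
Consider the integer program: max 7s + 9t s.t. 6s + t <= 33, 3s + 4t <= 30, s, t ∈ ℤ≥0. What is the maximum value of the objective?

68

(s,t)=(2,6) is feasible, giving 68.
(s,t)=(3,5) is feasible, giving 66.
(s,t)=(4,4) is feasible, giving 64.
(s,t)=(5,3) is feasible, giving 62.
Maximum is 68 at (s,t)=(2,6).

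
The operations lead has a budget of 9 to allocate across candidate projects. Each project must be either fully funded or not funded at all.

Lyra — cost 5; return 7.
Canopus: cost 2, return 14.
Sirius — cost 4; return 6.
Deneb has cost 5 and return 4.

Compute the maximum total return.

Allowing fractional choices, the relaxed optimum would be about 24.2, but projects are indivisible.
Canopus + Deneb: cost 2 + 5 = 7 ≤ 9, return 14 + 4 = 18.
Lyra + Canopus: cost 5 + 2 = 7 ≤ 9, return 7 + 14 = 21.
Canopus + Sirius: cost 2 + 4 = 6 ≤ 9, return 14 + 6 = 20.
Best is Lyra and Canopus with total return 21.

21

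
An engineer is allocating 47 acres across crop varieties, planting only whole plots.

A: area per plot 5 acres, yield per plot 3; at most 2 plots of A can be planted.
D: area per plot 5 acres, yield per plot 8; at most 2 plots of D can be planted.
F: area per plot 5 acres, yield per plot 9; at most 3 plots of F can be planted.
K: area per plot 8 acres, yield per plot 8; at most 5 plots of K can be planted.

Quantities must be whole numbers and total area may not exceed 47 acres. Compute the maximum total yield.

62

1×A, 2×D, 3×F, and 2×K: area 46 ≤ 47, yield 1·3 + 2·8 + 3·9 + 2·8 = 62.
3×F and 4×K: area 47 ≤ 47, yield 3·9 + 4·8 = 59.
Best is 62.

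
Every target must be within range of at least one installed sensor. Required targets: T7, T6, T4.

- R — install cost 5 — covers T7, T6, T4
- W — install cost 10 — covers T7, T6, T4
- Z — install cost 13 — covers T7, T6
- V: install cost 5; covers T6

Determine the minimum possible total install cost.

5

R alone covers T7, T6, T4 — every target.
Total install cost: 5.
No cover costs less than 5.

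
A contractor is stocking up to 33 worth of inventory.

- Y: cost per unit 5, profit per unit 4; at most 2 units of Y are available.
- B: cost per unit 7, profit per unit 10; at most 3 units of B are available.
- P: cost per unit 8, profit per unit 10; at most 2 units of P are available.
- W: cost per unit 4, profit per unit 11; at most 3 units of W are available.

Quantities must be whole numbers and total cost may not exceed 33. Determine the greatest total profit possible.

63

This is a bounded integer knapsack.
Take 3×B and 3×W: cost 33 ≤ 33, profit 3·10 + 3·11 = 63.
W has the best ratio (11/4) and is taken to its limit of 3; remaining capacity is filled optimally with the others.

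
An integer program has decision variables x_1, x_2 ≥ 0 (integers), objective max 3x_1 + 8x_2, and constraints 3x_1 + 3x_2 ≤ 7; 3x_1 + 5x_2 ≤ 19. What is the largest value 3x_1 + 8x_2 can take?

The continuous relaxation peaks at (0, 2.33) with value 18.67; rounding to a feasible lattice point costs some objective.
(x_1,x_2)=(0,2): 3·0+3·2=6≤7, 3·0+5·2=10≤19, objective 16.
(x_1,x_2)=(1,1): 3·1+3·1=6≤7, 3·1+5·1=8≤19, objective 11.
(x_1,x_2)=(0,1): 3·0+3·1=3≤7, 3·0+5·1=5≤19, objective 8.
No feasible integer point exceeds 16.

16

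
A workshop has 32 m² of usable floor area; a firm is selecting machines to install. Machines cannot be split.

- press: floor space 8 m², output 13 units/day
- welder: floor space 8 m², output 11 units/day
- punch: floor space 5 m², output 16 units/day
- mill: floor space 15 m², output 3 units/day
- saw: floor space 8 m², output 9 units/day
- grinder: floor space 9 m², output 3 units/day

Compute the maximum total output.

49

This is a 0-1 knapsack instance.
Take press, welder, punch, and saw: floor space 8 + 8 + 5 + 8 = 29 ≤ 32, output 13 + 11 + 16 + 9 = 49.
No other feasible combination does better.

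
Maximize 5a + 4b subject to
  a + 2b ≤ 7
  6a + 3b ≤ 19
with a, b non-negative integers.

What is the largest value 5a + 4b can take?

(a,b)=(2,2): 1·2+2·2=6≤7, 6·2+3·2=18≤19, objective 18.
(a,b)=(1,3): 1·1+2·3=7≤7, 6·1+3·3=15≤19, objective 17.
No feasible integer point exceeds 18.

18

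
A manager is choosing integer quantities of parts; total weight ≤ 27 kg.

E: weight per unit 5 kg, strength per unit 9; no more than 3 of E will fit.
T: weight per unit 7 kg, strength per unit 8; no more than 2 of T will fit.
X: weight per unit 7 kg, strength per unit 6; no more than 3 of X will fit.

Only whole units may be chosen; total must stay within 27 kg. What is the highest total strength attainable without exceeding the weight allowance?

35

This is a bounded integer knapsack.
E has the best ratio (9/5); taking only E gives at most 3×9 = 27 (stopped by the supply cap of 3).
Mixing does better — 3×E and 1×T: weight 22 ≤ 27, strength 3·9 + 1·8 = 35.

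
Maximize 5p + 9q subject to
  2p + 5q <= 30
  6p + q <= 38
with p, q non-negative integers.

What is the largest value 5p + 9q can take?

The continuous relaxation peaks at (5.71, 3.71) with value 62.00; rounding to a feasible lattice point costs some objective.
(p,q)=(5,4): 2·5+5·4=30≤30, 6·5+1·4=34≤38, objective 61.
(p,q)=(4,4): 2·4+5·4=28≤30, 6·4+1·4=28≤38, objective 56.
No feasible integer point exceeds 61.

61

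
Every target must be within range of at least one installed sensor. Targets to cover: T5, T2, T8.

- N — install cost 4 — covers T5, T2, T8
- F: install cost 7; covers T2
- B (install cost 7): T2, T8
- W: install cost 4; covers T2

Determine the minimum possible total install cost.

4

N alone covers T5, T2, T8 — every target.
Total install cost: 4.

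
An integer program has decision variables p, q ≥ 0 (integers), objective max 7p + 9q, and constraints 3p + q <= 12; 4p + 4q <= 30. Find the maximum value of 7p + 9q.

(p,q)=(0,7): 3·0+1·7=7≤12, 4·0+4·7=28≤30, objective 63.
(p,q)=(1,6): 3·1+1·6=9≤12, 4·1+4·6=28≤30, objective 61.
(p,q)=(0,6): 3·0+1·6=6≤12, 4·0+4·6=24≤30, objective 54.
No feasible integer point exceeds 63.

63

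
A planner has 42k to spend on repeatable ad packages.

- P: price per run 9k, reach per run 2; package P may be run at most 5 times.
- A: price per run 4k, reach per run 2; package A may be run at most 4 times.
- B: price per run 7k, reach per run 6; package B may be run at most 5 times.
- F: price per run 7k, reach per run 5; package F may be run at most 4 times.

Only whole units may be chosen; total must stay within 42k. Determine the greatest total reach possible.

35

This is a bounded integer knapsack.
B has the best ratio (6/7); taking only B gives at most 5×6 = 30 (stopped by the supply cap of 5).
Mixing does better — 5×B and 1×F: price 42 ≤ 42, reach 5·6 + 1·5 = 35.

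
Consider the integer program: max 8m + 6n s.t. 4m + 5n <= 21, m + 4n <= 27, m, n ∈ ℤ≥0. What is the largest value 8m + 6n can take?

40

Relaxing integrality, the LP optimum is 42.00 at (m,n) = (5.25, 0), which is not an integer point.
(m,n)=(5,0): 4·5+5·0=20≤21, 1·5+4·0=5≤27, objective 40.
(m,n)=(4,1): 4·4+5·1=21≤21, 1·4+4·1=8≤27, objective 38.
(m,n)=(4,0): 4·4+5·0=16≤21, 1·4+4·0=4≤27, objective 32.
No feasible integer point exceeds 40.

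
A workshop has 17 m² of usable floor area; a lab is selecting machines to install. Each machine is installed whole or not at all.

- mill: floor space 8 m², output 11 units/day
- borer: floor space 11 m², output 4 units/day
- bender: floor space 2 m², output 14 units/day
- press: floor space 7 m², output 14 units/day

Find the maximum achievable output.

39

mill + bender: floor space 8 + 2 = 10 ≤ 17, output 11 + 14 = 25.
bender + press: floor space 2 + 7 = 9 ≤ 17, output 14 + 14 = 28.
mill + bender + press: floor space 8 + 2 + 7 = 17 ≤ 17, output 11 + 14 + 14 = 39.
Best is mill, bender, and press with total output 39.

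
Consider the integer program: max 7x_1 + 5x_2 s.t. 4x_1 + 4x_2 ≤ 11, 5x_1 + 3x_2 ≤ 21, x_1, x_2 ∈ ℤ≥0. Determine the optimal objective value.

14

(x_1,x_2)=(2,0) is feasible, giving 14.
(x_1,x_2)=(1,1) is feasible, giving 12.
(x_1,x_2)=(1,0) is feasible, giving 7.
No feasible integer point exceeds 14.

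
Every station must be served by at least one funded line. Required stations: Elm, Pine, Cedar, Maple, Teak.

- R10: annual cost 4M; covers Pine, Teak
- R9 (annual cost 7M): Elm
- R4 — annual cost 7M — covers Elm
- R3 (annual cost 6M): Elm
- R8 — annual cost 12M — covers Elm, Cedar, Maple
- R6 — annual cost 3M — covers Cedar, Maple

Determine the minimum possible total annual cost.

Choose R10, R3, and R6: together they cover Elm, Pine, Cedar, Maple, Teak — every station.
Total annual cost: 4 + 6 + 3 = 13.
No cover costs less than 13.

13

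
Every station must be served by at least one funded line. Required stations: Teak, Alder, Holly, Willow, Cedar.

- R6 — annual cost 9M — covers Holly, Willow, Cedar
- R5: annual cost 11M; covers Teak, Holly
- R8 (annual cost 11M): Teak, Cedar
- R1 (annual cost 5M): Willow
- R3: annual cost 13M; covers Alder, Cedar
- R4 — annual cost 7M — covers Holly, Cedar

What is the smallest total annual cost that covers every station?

29

The greedy cost-per-new-station heuristic would pick R6, R5, and R3 for 33, but a cheaper cover exists.
Choose R5, R1, and R3: together they cover Teak, Alder, Holly, Willow, Cedar — every station.
Total annual cost: 11 + 5 + 13 = 29.
No cover costs less than 29.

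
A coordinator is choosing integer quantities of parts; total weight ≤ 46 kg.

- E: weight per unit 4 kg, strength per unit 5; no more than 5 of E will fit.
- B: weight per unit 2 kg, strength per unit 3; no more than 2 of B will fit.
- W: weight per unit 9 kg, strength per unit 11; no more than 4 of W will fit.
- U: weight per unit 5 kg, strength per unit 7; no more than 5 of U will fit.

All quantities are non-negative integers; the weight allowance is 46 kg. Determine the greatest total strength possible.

62

Take 2×E, 2×B, 1×W, and 5×U: weight 46 ≤ 46, strength 2·5 + 2·3 + 1·11 + 5·7 = 62.
B has the best ratio (3/2) and is taken to its limit of 2; remaining capacity is filled optimally with the others.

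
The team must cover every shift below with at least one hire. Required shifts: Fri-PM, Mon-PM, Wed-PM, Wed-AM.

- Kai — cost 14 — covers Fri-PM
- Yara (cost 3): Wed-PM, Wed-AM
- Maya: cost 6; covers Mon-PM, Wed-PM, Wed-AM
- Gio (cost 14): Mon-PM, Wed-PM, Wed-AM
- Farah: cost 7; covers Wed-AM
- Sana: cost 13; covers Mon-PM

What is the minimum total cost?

20

The greedy cost-per-new-shift heuristic would pick Yara, Maya, and Kai for 23, but a cheaper cover exists.
Choose Kai and Maya: together they cover Fri-PM, Mon-PM, Wed-PM, Wed-AM — every shift.
Total cost: 14 + 6 = 20.
No cover costs less than 20.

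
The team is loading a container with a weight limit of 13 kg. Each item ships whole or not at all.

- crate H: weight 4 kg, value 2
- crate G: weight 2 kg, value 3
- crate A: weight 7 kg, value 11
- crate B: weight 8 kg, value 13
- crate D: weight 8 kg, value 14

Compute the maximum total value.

Allowing fractional choices, the relaxed optimum would be about 22.1, but items are indivisible.
crate G + crate B: weight 2 + 8 = 10 ≤ 13, value 3 + 13 = 16.
crate G + crate D: weight 2 + 8 = 10 ≤ 13, value 3 + 14 = 17.
Best is crate G and crate D with total value 17.

17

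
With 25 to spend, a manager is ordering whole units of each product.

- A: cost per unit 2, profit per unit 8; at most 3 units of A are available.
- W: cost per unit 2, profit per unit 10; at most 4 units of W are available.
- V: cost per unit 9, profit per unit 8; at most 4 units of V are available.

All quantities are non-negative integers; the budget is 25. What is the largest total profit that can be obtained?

This is a bounded integer knapsack.
3×A, 4×W, and 1×V: cost 23 ≤ 25, profit 3·8 + 4·10 + 1·8 = 72.
2×A, 4×W, and 1×V: cost 21 ≤ 25, profit 2·8 + 4·10 + 1·8 = 64.
Best is 72.

72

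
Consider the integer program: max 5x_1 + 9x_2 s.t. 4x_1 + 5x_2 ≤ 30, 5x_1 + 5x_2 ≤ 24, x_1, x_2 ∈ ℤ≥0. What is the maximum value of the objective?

Relaxing integrality, the LP optimum is 43.20 at (x_1,x_2) = (0, 4.8), which is not an integer point.
(x_1,x_2)=(0,4): 4·0+5·4=20≤30, 5·0+5·4=20≤24, objective 36.
(x_1,x_2)=(1,3): 4·1+5·3=19≤30, 5·1+5·3=20≤24, objective 32.
(x_1,x_2)=(0,3): 4·0+5·3=15≤30, 5·0+5·3=15≤24, objective 27.
The best lattice point is (0,4), giving 36.

36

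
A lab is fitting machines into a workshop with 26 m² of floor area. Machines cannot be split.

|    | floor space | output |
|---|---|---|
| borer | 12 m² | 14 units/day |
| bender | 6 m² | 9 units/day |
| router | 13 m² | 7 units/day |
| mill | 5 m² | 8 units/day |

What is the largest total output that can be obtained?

bender + router + mill: floor space 6 + 13 + 5 = 24 ≤ 26, output 9 + 7 + 8 = 24.
borer + bender: floor space 12 + 6 = 18 ≤ 26, output 14 + 9 = 23.
borer + bender + mill: floor space 12 + 6 + 5 = 23 ≤ 26, output 14 + 9 + 8 = 31.
Best is borer, bender, and mill with total output 31.

31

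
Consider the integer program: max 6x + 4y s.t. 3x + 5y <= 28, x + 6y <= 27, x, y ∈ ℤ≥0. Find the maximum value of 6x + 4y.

54

Relaxing integrality, the LP optimum is 56.00 at (x,y) = (9.33, 0), which is not an integer point.
(x,y)=(9,0): 3·9+5·0=27≤28, 1·9+6·0=9≤27, objective 54.
(x,y)=(8,0): 3·8+5·0=24≤28, 1·8+6·0=8≤27, objective 48.
The best lattice point is (9,0), giving 54.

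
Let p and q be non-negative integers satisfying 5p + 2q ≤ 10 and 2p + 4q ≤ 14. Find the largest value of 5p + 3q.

The continuous relaxation peaks at (0.75, 3.12) with value 13.12; rounding to a feasible lattice point costs some objective.
(p,q)=(1,2): 5·1+2·2=9≤10, 2·1+4·2=10≤14, objective 11.
(p,q)=(0,3): 5·0+2·3=6≤10, 2·0+4·3=12≤14, objective 9.
(p,q)=(1,1): 5·1+2·1=7≤10, 2·1+4·1=6≤14, objective 8.
No feasible integer point exceeds 11.

11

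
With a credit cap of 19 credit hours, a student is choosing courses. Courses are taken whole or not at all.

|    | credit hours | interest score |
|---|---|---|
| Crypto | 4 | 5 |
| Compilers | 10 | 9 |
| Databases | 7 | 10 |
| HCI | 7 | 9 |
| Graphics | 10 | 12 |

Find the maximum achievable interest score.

Databases + Graphics: credit hours 7 + 10 = 17 ≤ 19, interest score 10 + 12 = 22.
Crypto + Databases + HCI: credit hours 4 + 7 + 7 = 18 ≤ 19, interest score 5 + 10 + 9 = 24.
HCI + Graphics: credit hours 7 + 10 = 17 ≤ 19, interest score 9 + 12 = 21.
Best is Crypto, Databases, and HCI with total interest score 24.

24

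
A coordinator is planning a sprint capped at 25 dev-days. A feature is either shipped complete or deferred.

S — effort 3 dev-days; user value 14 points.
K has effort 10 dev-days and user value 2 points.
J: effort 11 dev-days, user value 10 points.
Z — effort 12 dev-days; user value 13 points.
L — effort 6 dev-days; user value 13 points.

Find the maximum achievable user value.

40

This is a 0-1 knapsack instance.
Allowing fractional choices, the relaxed optimum would be about 43.6, but features are indivisible.
S + Z + L: effort 3 + 12 + 6 = 21 ≤ 25, user value 14 + 13 + 13 = 40.
S + K + L: effort 3 + 10 + 6 = 19 ≤ 25, user value 14 + 2 + 13 = 29.
S + J + L: effort 3 + 11 + 6 = 20 ≤ 25, user value 14 + 10 + 13 = 37.
Best is S, Z, and L with total user value 40.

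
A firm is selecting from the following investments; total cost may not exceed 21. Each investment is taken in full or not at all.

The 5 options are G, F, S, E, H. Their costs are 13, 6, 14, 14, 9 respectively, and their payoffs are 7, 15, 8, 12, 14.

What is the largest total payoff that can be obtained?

29

F + E: cost 6 + 14 = 20 ≤ 21, payoff 15 + 12 = 27.
F + H: cost 6 + 9 = 15 ≤ 21, payoff 15 + 14 = 29.
F + S: cost 6 + 14 = 20 ≤ 21, payoff 15 + 8 = 23.
Best is F and H with total payoff 29.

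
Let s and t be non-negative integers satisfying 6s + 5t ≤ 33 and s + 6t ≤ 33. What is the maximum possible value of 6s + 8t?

46

Relaxing integrality, the LP optimum is 48.97 at (s,t) = (1.06, 5.32), which is not an integer point.
(s,t)=(1,5): 6·1+5·5=31≤33, 1·1+6·5=31≤33, objective 46.
(s,t)=(2,4): 6·2+5·4=32≤33, 1·2+6·4=26≤33, objective 44.
(s,t)=(0,5): 6·0+5·5=25≤33, 1·0+6·5=30≤33, objective 40.
The best lattice point is (1,5), giving 46.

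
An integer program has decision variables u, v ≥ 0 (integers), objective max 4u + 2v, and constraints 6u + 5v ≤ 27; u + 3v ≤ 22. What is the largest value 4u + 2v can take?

The continuous relaxation peaks at (4.5, 0) with value 18.00; rounding to a feasible lattice point costs some objective.
(u,v)=(4,0): 6·4+5·0=24≤27, 1·4+3·0=4≤22, objective 16.
(u,v)=(3,1): 6·3+5·1=23≤27, 1·3+3·1=6≤22, objective 14.
Maximum is 16 at (u,v)=(4,0).

16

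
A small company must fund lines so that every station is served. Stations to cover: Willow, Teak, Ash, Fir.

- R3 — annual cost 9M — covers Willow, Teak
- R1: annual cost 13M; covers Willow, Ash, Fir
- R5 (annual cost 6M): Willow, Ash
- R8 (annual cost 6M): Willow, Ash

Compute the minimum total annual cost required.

22

Choose R3 and R1: together they cover Willow, Teak, Ash, Fir — every station.
Total annual cost: 9 + 13 = 22.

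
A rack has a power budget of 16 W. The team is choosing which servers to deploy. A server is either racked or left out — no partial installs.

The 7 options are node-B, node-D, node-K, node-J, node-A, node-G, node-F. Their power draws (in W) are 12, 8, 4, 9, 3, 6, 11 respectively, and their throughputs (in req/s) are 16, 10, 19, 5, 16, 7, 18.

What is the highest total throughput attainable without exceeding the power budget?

45

node-D + node-K + node-A: power draw 8 + 4 + 3 = 15 ≤ 16, throughput 10 + 19 + 16 = 45.
node-K + node-A + node-G: power draw 4 + 3 + 6 = 13 ≤ 16, throughput 19 + 16 + 7 = 42.
Best is node-D, node-K, and node-A with total throughput 45.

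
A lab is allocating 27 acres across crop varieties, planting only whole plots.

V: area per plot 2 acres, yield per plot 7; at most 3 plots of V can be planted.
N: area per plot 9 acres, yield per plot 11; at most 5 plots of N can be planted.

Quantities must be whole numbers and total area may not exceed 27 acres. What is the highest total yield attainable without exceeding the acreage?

2×V and 2×N: area 22 ≤ 27, yield 2·7 + 2·11 = 36.
3×V and 2×N: area 24 ≤ 27, yield 3·7 + 2·11 = 43.
Best is 43.

43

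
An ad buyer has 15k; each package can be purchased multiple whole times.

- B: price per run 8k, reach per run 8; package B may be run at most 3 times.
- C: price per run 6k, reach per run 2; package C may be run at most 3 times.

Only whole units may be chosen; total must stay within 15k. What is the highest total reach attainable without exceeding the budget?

1×B and 1×C: price 14 ≤ 15, reach 1·8 + 1·2 = 10.
1×B: price 8 ≤ 15, reach 1·8 = 8.
Best is 10.

10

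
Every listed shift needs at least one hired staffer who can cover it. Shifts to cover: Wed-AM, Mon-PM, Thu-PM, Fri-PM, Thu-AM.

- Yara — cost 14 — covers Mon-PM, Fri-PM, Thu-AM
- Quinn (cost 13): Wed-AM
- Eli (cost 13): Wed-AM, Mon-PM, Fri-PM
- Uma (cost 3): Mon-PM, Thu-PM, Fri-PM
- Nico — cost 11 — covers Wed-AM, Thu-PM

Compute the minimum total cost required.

25

Choose Yara and Nico: together they cover Wed-AM, Mon-PM, Thu-PM, Fri-PM, Thu-AM — every shift.
Total cost: 14 + 11 = 25.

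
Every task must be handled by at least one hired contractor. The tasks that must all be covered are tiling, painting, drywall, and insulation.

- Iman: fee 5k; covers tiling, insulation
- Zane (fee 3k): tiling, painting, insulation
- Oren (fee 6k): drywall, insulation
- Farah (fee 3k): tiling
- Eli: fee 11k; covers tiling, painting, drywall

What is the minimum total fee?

9

Choose Zane and Oren: together they cover tiling, painting, drywall, insulation — every task.
Total fee: 3 + 6 = 9.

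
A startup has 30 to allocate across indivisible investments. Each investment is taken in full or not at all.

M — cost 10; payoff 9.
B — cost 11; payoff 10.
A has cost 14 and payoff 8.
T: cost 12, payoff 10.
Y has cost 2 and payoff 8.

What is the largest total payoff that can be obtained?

Allowing fractional choices, the relaxed optimum would be about 32.8, but investments are indivisible.
B + T + Y: cost 11 + 12 + 2 = 25 ≤ 30, payoff 10 + 10 + 8 = 28.
M + T + Y: cost 10 + 12 + 2 = 24 ≤ 30, payoff 9 + 10 + 8 = 27.
M + B + Y: cost 10 + 11 + 2 = 23 ≤ 30, payoff 9 + 10 + 8 = 27.
Best is B, T, and Y with total payoff 28.

28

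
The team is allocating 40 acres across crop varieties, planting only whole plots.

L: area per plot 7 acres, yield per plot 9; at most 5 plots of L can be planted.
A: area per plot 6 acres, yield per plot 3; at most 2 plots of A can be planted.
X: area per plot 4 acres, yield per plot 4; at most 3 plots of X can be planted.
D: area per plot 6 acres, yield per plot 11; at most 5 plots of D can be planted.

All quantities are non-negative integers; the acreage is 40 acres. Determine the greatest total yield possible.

2×X and 5×D: area 38 ≤ 40, yield 2·4 + 5·11 = 63.
1×L and 5×D: area 37 ≤ 40, yield 1·9 + 5·11 = 64.
Best is 64.

64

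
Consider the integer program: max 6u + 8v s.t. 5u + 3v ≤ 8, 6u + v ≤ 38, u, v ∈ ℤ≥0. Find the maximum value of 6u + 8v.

The continuous relaxation peaks at (0, 2.67) with value 21.33; rounding to a feasible lattice point costs some objective.
(u,v)=(0,2): 5·0+3·2=6≤8, 6·0+1·2=2≤38, objective 16.
(u,v)=(1,1): 5·1+3·1=8≤8, 6·1+1·1=7≤38, objective 14.
(u,v)=(0,1): 5·0+3·1=3≤8, 6·0+1·1=1≤38, objective 8.
No feasible integer point exceeds 16.

16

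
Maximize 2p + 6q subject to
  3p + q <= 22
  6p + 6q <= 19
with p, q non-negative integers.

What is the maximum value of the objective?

18

(p,q)=(0,3): 3·0+1·3=3≤22, 6·0+6·3=18≤19, objective 18.
(p,q)=(1,2): 3·1+1·2=5≤22, 6·1+6·2=18≤19, objective 14.
(p,q)=(0,2): 3·0+1·2=2≤22, 6·0+6·2=12≤19, objective 12.
The best lattice point is (0,3), giving 18.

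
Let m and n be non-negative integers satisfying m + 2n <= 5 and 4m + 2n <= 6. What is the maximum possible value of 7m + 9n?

(m,n)=(0,2): 1·0+2·2=4≤5, 4·0+2·2=4≤6, objective 18.
(m,n)=(1,1): 1·1+2·1=3≤5, 4·1+2·1=6≤6, objective 16.
(m,n)=(0,1): 1·0+2·1=2≤5, 4·0+2·1=2≤6, objective 9.
Maximum is 18 at (m,n)=(0,2).

18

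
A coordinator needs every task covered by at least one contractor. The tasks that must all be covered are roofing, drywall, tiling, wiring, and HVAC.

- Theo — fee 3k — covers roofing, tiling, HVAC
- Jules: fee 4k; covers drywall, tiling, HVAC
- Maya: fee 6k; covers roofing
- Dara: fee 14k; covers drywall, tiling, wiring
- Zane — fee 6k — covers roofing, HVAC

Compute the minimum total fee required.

17

This is an integer covering problem.
Choose Theo and Dara: together they cover roofing, drywall, tiling, wiring, HVAC — every task.
Total fee: 3 + 14 = 17.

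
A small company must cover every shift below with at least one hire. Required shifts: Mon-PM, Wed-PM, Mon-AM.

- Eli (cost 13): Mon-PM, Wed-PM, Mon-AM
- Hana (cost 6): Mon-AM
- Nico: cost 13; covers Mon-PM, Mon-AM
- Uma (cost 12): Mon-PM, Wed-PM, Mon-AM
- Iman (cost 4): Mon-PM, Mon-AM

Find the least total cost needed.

12

The greedy cost-per-new-shift heuristic would pick Iman and Uma for 16, but a cheaper cover exists.
Uma alone covers Mon-PM, Wed-PM, Mon-AM — every shift.
Total cost: 12.
No cover costs less than 12.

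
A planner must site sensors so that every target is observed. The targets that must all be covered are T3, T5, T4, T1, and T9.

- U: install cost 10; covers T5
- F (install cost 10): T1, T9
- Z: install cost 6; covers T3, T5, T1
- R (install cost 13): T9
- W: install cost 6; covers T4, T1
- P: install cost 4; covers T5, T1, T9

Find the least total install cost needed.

16

Choose Z, W, and P: together they cover T3, T5, T4, T1, T9 — every target.
Total install cost: 6 + 6 + 4 = 16.
No cover costs less than 16.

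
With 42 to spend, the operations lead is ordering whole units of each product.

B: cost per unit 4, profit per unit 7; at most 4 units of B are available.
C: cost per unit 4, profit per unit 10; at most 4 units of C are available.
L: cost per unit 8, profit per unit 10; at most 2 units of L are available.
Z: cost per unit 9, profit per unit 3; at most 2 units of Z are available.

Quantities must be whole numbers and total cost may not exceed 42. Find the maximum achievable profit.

78

Take 4×B, 4×C, and 1×L: cost 40 ≤ 42, profit 4·7 + 4·10 + 1·10 = 78.
C has the best ratio (10/4) and is taken to its limit of 4; remaining capacity is filled optimally with the others.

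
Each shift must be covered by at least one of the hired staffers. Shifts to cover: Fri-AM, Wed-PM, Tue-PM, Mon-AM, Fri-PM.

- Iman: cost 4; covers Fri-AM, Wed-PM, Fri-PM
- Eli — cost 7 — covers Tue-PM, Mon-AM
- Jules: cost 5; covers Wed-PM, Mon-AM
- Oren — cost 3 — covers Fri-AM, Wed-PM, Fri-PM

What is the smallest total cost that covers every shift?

This is an integer covering problem.
Choose Eli and Oren: together they cover Fri-AM, Wed-PM, Tue-PM, Mon-AM, Fri-PM — every shift.
Total cost: 7 + 3 = 10.
No cover costs less than 10.

10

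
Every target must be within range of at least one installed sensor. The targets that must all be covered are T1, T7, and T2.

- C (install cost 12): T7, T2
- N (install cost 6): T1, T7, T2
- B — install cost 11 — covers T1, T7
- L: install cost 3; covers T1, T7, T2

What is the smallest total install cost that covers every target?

L alone covers T1, T7, T2 — every target.
Total install cost: 3.
No cover costs less than 3.

3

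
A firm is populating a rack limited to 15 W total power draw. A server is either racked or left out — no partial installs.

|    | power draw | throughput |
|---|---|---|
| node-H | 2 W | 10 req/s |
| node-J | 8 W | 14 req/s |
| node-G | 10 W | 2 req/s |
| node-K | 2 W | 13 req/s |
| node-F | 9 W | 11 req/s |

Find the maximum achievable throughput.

node-H + node-J + node-K: power draw 2 + 8 + 2 = 12 ≤ 15, throughput 10 + 14 + 13 = 37.
node-H + node-K + node-F: power draw 2 + 2 + 9 = 13 ≤ 15, throughput 10 + 13 + 11 = 34.
Best is node-H, node-J, and node-K with total throughput 37.

37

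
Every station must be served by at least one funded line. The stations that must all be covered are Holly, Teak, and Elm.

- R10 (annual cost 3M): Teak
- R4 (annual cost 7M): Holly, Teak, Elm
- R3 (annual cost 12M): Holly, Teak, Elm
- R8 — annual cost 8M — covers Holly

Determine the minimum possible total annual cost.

7

R4 alone covers Holly, Teak, Elm — every station.
Total annual cost: 7.
No cover costs less than 7.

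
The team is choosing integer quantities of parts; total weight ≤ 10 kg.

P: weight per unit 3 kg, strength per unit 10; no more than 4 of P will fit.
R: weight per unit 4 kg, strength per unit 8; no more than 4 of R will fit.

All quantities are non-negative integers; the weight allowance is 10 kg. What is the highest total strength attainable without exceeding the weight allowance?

Take 3×P: weight 9 ≤ 10, strength 3·10 = 30.
No other integer combination yields more.

30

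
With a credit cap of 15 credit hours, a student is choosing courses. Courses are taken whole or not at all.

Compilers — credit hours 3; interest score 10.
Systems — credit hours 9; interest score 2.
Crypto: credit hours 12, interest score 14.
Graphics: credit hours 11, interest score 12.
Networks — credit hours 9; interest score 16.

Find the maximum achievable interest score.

Allowing fractional choices, the relaxed optimum would be about 29.5, but courses are indivisible.
Compilers + Networks: credit hours 3 + 9 = 12 ≤ 15, interest score 10 + 16 = 26.
Compilers + Graphics: credit hours 3 + 11 = 14 ≤ 15, interest score 10 + 12 = 22.
Compilers + Crypto: credit hours 3 + 12 = 15 ≤ 15, interest score 10 + 14 = 24.
Best is Compilers and Networks with total interest score 26.

26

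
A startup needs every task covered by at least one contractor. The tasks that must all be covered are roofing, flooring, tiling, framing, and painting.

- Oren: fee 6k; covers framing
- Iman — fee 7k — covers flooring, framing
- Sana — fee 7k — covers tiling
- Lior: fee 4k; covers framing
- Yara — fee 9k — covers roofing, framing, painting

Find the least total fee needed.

Choose Iman, Sana, and Yara: together they cover roofing, flooring, tiling, framing, painting — every task.
Total fee: 7 + 7 + 9 = 23.
No cover costs less than 23.

23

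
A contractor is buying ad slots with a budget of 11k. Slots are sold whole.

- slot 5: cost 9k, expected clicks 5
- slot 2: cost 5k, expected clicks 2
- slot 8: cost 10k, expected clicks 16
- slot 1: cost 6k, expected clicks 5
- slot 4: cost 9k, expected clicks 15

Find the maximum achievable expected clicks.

Allowing fractional choices, the relaxed optimum would be about 18.2, but ad slots are indivisible.
slot 8: cost 10 ≤ 11, expected clicks 16.
slot 4: cost 9 ≤ 11, expected clicks 15.
Best is slot 8 with total expected clicks 16.

16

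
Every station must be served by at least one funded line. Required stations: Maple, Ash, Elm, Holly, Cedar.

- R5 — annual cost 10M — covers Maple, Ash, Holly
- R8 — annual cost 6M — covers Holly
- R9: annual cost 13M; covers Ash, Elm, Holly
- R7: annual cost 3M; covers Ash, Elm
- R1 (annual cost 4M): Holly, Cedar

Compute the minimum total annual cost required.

17

Choose R5, R7, and R1: together they cover Maple, Ash, Elm, Holly, Cedar — every station.
Total annual cost: 10 + 3 + 4 = 17.
No cover costs less than 17.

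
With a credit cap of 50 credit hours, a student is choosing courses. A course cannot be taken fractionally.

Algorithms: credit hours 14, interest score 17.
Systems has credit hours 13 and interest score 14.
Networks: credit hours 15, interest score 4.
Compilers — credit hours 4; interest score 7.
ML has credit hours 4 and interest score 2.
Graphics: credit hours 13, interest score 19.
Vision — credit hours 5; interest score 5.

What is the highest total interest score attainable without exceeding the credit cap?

This is a 0-1 knapsack instance.
Take Algorithms, Systems, Compilers, Graphics, and Vision: credit hours 14 + 13 + 4 + 13 + 5 = 49 ≤ 50, interest score 17 + 14 + 7 + 19 + 5 = 62.
No other feasible combination does better.

62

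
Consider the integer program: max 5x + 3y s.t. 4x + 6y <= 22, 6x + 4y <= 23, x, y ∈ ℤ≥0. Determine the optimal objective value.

18

(x,y)=(3,1): 4·3+6·1=18≤22, 6·3+4·1=22≤23, objective 18.
(x,y)=(2,2): 4·2+6·2=20≤22, 6·2+4·2=20≤23, objective 16.
No feasible integer point exceeds 18.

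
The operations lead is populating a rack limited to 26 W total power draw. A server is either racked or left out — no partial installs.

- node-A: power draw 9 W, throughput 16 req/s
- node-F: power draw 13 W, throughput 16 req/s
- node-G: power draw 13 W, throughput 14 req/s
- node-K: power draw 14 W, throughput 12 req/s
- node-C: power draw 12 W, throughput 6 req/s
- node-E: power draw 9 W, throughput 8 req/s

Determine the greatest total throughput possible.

This is an integer program with binary decision variables.
Allowing fractional choices, the relaxed optimum would be about 36.3, but servers are indivisible.
node-F + node-G: power draw 13 + 13 = 26 ≤ 26, throughput 16 + 14 = 30.
node-A + node-G: power draw 9 + 13 = 22 ≤ 26, throughput 16 + 14 = 30.
node-A + node-F: power draw 9 + 13 = 22 ≤ 26, throughput 16 + 16 = 32.
Best is node-A and node-F with total throughput 32.

32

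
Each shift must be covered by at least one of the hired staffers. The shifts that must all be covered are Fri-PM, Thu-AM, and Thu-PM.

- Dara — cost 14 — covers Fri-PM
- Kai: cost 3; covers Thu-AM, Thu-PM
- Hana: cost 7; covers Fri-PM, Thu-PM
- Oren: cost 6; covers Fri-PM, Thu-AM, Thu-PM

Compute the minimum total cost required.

The greedy cost-per-new-shift heuristic would pick Kai and Oren for 9, but a cheaper cover exists.
Oren alone covers Fri-PM, Thu-AM, Thu-PM — every shift.
Total cost: 6.
No cover costs less than 6.

6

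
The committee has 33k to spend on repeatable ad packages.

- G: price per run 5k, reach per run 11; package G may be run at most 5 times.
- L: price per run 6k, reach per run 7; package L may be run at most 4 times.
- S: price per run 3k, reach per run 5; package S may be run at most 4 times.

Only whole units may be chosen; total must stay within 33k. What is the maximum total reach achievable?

65

4×G and 4×S: price 32 ≤ 33, reach 4·11 + 4·5 = 64.
5×G and 2×S: price 31 ≤ 33, reach 5·11 + 2·5 = 65.
Best is 65.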